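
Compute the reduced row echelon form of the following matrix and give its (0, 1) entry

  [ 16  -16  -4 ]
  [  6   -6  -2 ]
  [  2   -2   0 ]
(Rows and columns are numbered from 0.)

Multiply R1 by 1/16.
  [ 1  -1  -1/4 ]
  [ 6  -6    -2 ]
  [ 2  -2     0 ]
Subtract 6 times R1 from R2.
  [ 1  -1  -1/4 ]
  [ 0   0  -1/2 ]
  [ 2  -2     0 ]
Subtract 2 times R1 from R3.
  [ 1  -1  -1/4 ]
  [ 0   0  -1/2 ]
  [ 0   0   1/2 ]
Multiply R2 by -2.
  [ 1  -1  -1/4 ]
  [ 0   0     1 ]
  [ 0   0   1/2 ]
Subtract 1/2 times R2 from R3.
  [ 1  -1  -1/4 ]
  [ 0   0     1 ]
  [ 0   0     0 ]
Add 1/4 times R2 to R1.
  [ 1  -1  0 ]
  [ 0   0  1 ]
  [ 0   0  0 ]

-1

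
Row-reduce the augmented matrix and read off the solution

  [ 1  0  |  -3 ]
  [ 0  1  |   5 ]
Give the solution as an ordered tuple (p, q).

(-3, 5)

Reading off the last column: p = -3, q = 5.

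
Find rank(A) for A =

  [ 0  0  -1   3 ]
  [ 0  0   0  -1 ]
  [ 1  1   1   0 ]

rank = 3

Swap r1 and r3.
  [ 1  1   1   0 ]
  [ 0  0   0  -1 ]
  [ 0  0  -1   3 ]
Swap r2 and r3.
  [ 1  1   1   0 ]
  [ 0  0  -1   3 ]
  [ 0  0   0  -1 ]
Multiply r2 by -1.
  [ 1  1  1   0 ]
  [ 0  0  1  -3 ]
  [ 0  0  0  -1 ]
Multiply r3 by -1.
  [ 1  1  1   0 ]
  [ 0  0  1  -3 ]
  [ 0  0  0   1 ]
Add 3 times r3 to r2.
  [ 1  1  1  0 ]
  [ 0  0  1  0 ]
  [ 0  0  0  1 ]
Subtract r2 from r1.
  [ 1  1  0  0 ]
  [ 0  0  1  0 ]
  [ 0  0  0  1 ]
The reduced form has 3 nonzero rows.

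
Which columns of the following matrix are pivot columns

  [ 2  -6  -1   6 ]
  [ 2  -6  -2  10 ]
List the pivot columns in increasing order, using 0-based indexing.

0, 2

Multiply r1 by 1/2.
  [ 1  -3  -1/2   3 ]
  [ 2  -6    -2  10 ]
Subtract 2 times r1 from r2.
  [ 1  -3  -1/2  3 ]
  [ 0   0    -1  4 ]
Multiply r2 by -1.
  [ 1  -3  -1/2   3 ]
  [ 0   0     1  -4 ]
Add 1/2 times r2 to r1.
  [ 1  -3  0   1 ]
  [ 0   0  1  -4 ]
Pivot columns are the columns containing a leading 1.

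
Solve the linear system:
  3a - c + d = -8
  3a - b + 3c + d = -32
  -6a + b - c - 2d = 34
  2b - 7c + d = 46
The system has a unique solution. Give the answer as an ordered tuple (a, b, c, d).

(-6, 0, -6, 4)

Form the augmented matrix and row-reduce:
  [  3   0  -1   1  |   -8 ]
  [  3  -1   3   1  |  -32 ]
  [ -6   1  -1  -2  |   34 ]
  [  0   2  -7   1  |   46 ]
R1 ← 1/3·R1
  [  1   0  -1/3  1/3  |  -8/3 ]
  [  3  -1     3    1  |   -32 ]
  [ -6   1    -1   -2  |    34 ]
  [  0   2    -7    1  |    46 ]
R2 ← R2 − 3·R1
  [  1   0  -1/3  1/3  |  -8/3 ]
  [  0  -1     4    0  |   -24 ]
  [ -6   1    -1   -2  |    34 ]
  [  0   2    -7    1  |    46 ]
R3 ← R3 + 6·R1
  [ 1   0  -1/3  1/3  |  -8/3 ]
  [ 0  -1     4    0  |   -24 ]
  [ 0   1    -3    0  |    18 ]
  [ 0   2    -7    1  |    46 ]
R2 ← -1·R2
  [ 1  0  -1/3  1/3  |  -8/3 ]
  [ 0  1    -4    0  |    24 ]
  [ 0  1    -3    0  |    18 ]
  [ 0  2    -7    1  |    46 ]
R3 ← R3 − R2
  [ 1  0  -1/3  1/3  |  -8/3 ]
  [ 0  1    -4    0  |    24 ]
  [ 0  0     1    0  |    -6 ]
  [ 0  2    -7    1  |    46 ]
R4 ← R4 − 2·R2
  [ 1  0  -1/3  1/3  |  -8/3 ]
  [ 0  1    -4    0  |    24 ]
  [ 0  0     1    0  |    -6 ]
  [ 0  0     1    1  |    -2 ]
R4 ← R4 − R3
  [ 1  0  -1/3  1/3  |  -8/3 ]
  [ 0  1    -4    0  |    24 ]
  [ 0  0     1    0  |    -6 ]
  [ 0  0     0    1  |     4 ]
R1 ← R1 − 1/3·R4
  [ 1  0  -1/3  0  |  -4 ]
  [ 0  1    -4  0  |  24 ]
  [ 0  0     1  0  |  -6 ]
  [ 0  0     0  1  |   4 ]
R2 ← R2 + 4·R3
  [ 1  0  -1/3  0  |  -4 ]
  [ 0  1     0  0  |   0 ]
  [ 0  0     1  0  |  -6 ]
  [ 0  0     0  1  |   4 ]
R1 ← R1 + 1/3·R3
  [ 1  0  0  0  |  -6 ]
  [ 0  1  0  0  |   0 ]
  [ 0  0  1  0  |  -6 ]
  [ 0  0  0  1  |   4 ]
Reading off the last column: a = -6, b = 0, c = -6, d = 4.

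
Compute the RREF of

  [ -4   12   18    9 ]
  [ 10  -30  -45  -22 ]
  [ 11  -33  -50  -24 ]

ρ1 := -1/4·ρ1
  [  1   -3  -9/2  -9/4 ]
  [ 10  -30   -45   -22 ]
  [ 11  -33   -50   -24 ]
ρ2 := ρ2 − 10·ρ1
  [  1   -3  -9/2  -9/4 ]
  [  0    0     0   1/2 ]
  [ 11  -33   -50   -24 ]
ρ3 := ρ3 − 11·ρ1
  [ 1  -3  -9/2  -9/4 ]
  [ 0   0     0   1/2 ]
  [ 0   0  -1/2   3/4 ]
ρ2 <-> ρ3
  [ 1  -3  -9/2  -9/4 ]
  [ 0   0  -1/2   3/4 ]
  [ 0   0     0   1/2 ]
ρ2 := -2·ρ2
  [ 1  -3  -9/2  -9/4 ]
  [ 0   0     1  -3/2 ]
  [ 0   0     0   1/2 ]
ρ3 := 2·ρ3
  [ 1  -3  -9/2  -9/4 ]
  [ 0   0     1  -3/2 ]
  [ 0   0     0     1 ]
ρ2 := ρ2 + 3/2·ρ3
  [ 1  -3  -9/2  -9/4 ]
  [ 0   0     1     0 ]
  [ 0   0     0     1 ]
ρ1 := ρ1 + 9/4·ρ3
  [ 1  -3  -9/2  0 ]
  [ 0   0     1  0 ]
  [ 0   0     0  1 ]
ρ1 := ρ1 + 9/2·ρ2
  [ 1  -3  0  0 ]
  [ 0   0  1  0 ]
  [ 0   0  0  1 ]

[[1, -3, 0, 0], [0, 0, 1, 0], [0, 0, 0, 1]]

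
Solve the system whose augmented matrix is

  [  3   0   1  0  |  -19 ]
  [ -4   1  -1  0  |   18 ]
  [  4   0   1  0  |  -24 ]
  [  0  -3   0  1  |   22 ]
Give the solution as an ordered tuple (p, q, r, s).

R1 → 1/3·R1
  [  1   0  1/3  0  |  -19/3 ]
  [ -4   1   -1  0  |     18 ]
  [  4   0    1  0  |    -24 ]
  [  0  -3    0  1  |     22 ]
R2 → R2 + 4·R1
  [ 1   0  1/3  0  |  -19/3 ]
  [ 0   1  1/3  0  |  -22/3 ]
  [ 4   0    1  0  |    -24 ]
  [ 0  -3    0  1  |     22 ]
R3 → R3 − 4·R1
  [ 1   0   1/3  0  |  -19/3 ]
  [ 0   1   1/3  0  |  -22/3 ]
  [ 0   0  -1/3  0  |    4/3 ]
  [ 0  -3     0  1  |     22 ]
R4 → R4 + 3·R2
  [ 1  0   1/3  0  |  -19/3 ]
  [ 0  1   1/3  0  |  -22/3 ]
  [ 0  0  -1/3  0  |    4/3 ]
  [ 0  0     1  1  |      0 ]
R3 → -3·R3
  [ 1  0  1/3  0  |  -19/3 ]
  [ 0  1  1/3  0  |  -22/3 ]
  [ 0  0    1  0  |     -4 ]
  [ 0  0    1  1  |      0 ]
R4 → R4 − R3
  [ 1  0  1/3  0  |  -19/3 ]
  [ 0  1  1/3  0  |  -22/3 ]
  [ 0  0    1  0  |     -4 ]
  [ 0  0    0  1  |      4 ]
R2 → R2 − 1/3·R3
  [ 1  0  1/3  0  |  -19/3 ]
  [ 0  1    0  0  |     -6 ]
  [ 0  0    1  0  |     -4 ]
  [ 0  0    0  1  |      4 ]
R1 → R1 − 1/3·R3
  [ 1  0  0  0  |  -5 ]
  [ 0  1  0  0  |  -6 ]
  [ 0  0  1  0  |  -4 ]
  [ 0  0  0  1  |   4 ]
Reading off the last column: p = -5, q = -6, r = -4, s = 4.

(-5, -6, -4, 4)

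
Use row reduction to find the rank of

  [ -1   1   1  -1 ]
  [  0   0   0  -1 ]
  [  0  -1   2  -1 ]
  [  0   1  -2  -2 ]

R1 -> -1·R1
R2 <=> R3
R2 -> -1·R2
R4 -> R4 − R2
R3 -> -1·R3
R4 -> R4 + 3·R3
R2 -> R2 − R3
R1 -> R1 − R3
R1 -> R1 + R2
The reduced form has 3 nonzero rows.

rank = 3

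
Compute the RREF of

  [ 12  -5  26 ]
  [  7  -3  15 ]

[[1, 0, 3], [0, 1, 2]]

R1 ← 1/12·R1
  [ 1  -5/12  13/6 ]
  [ 7     -3    15 ]
R2 ← R2 − 7·R1
  [ 1  -5/12  13/6 ]
  [ 0  -1/12  -1/6 ]
R2 ← -12·R2
  [ 1  -5/12  13/6 ]
  [ 0      1     2 ]
R1 ← R1 + 5/12·R2
  [ 1  0  3 ]
  [ 0  1  2 ]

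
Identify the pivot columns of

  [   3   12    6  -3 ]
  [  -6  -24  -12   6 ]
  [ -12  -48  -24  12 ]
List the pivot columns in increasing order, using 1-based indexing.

1

R1 -> 1/3·R1
  [   1    4    2  -1 ]
  [  -6  -24  -12   6 ]
  [ -12  -48  -24  12 ]
R2 -> R2 + 6·R1
  [   1    4    2  -1 ]
  [   0    0    0   0 ]
  [ -12  -48  -24  12 ]
R3 -> R3 + 12·R1
  [ 1  4  2  -1 ]
  [ 0  0  0   0 ]
  [ 0  0  0   0 ]
Pivot columns are the columns containing a leading 1.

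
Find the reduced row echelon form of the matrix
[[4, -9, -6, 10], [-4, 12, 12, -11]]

R1 -> 1/4·R1
  [  1  -9/4  -3/2  5/2 ]
  [ -4    12    12  -11 ]
R2 -> R2 + 4·R1
  [ 1  -9/4  -3/2  5/2 ]
  [ 0     3     6   -1 ]
R2 -> 1/3·R2
  [ 1  -9/4  -3/2   5/2 ]
  [ 0     1     2  -1/3 ]
R1 -> R1 + 9/4·R2
  [ 1  0  3   7/4 ]
  [ 0  1  2  -1/3 ]

[[1, 0, 3, 7/4], [0, 1, 2, -1/3]]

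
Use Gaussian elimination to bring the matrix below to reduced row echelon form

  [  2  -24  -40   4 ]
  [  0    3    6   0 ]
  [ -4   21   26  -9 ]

Multiply R1 by 1/2.
  [  1  -12  -20   2 ]
  [  0    3    6   0 ]
  [ -4   21   26  -9 ]
Add 4 times R1 to R3.
  [ 1  -12  -20   2 ]
  [ 0    3    6   0 ]
  [ 0  -27  -54  -1 ]
Multiply R2 by 1/3.
  [ 1  -12  -20   2 ]
  [ 0    1    2   0 ]
  [ 0  -27  -54  -1 ]
Add 27 times R2 to R3.
  [ 1  -12  -20   2 ]
  [ 0    1    2   0 ]
  [ 0    0    0  -1 ]
Multiply R3 by -1.
  [ 1  -12  -20  2 ]
  [ 0    1    2  0 ]
  [ 0    0    0  1 ]
Subtract 2 times R3 from R1.
  [ 1  -12  -20  0 ]
  [ 0    1    2  0 ]
  [ 0    0    0  1 ]
Add 12 times R2 to R1.
  [ 1  0  4  0 ]
  [ 0  1  2  0 ]
  [ 0  0  0  1 ]

[[1, 0, 4, 0], [0, 1, 2, 0], [0, 0, 0, 1]]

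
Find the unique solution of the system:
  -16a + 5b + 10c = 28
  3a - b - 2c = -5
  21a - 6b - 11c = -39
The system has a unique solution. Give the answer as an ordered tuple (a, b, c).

(-3, -4, 0)

Form the augmented matrix and row-reduce:
  [ -16   5   10  |   28 ]
  [   3  -1   -2  |   -5 ]
  [  21  -6  -11  |  -39 ]
R1 ← -1/16·R1
R2 ← R2 − 3·R1
R3 ← R3 − 21·R1
R2 ← -16·R2
R3 ← R3 − 9/16·R2
R2 ← R2 − 2·R3
R1 ← R1 + 5/8·R3
R1 ← R1 + 5/16·R2
Reading off the last column: a = -3, b = -4, c = 0.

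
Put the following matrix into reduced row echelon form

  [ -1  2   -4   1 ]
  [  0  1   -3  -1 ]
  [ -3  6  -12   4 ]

[[1, 0, -2, 0], [0, 1, -3, 0], [0, 0, 0, 1]]

R1 := -1·R1
  [  1  -2    4  -1 ]
  [  0   1   -3  -1 ]
  [ -3   6  -12   4 ]
R3 := R3 + 3·R1
  [ 1  -2   4  -1 ]
  [ 0   1  -3  -1 ]
  [ 0   0   0   1 ]
R2 := R2 + R3
  [ 1  -2   4  -1 ]
  [ 0   1  -3   0 ]
  [ 0   0   0   1 ]
R1 := R1 + R3
  [ 1  -2   4  0 ]
  [ 0   1  -3  0 ]
  [ 0   0   0  1 ]
R1 := R1 + 2·R2
  [ 1  0  -2  0 ]
  [ 0  1  -3  0 ]
  [ 0  0   0  1 ]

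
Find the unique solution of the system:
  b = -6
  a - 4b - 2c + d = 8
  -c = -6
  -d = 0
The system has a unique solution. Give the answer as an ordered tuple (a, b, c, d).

Form the augmented matrix and row-reduce:
  [ 0   1   0   0  |  -6 ]
  [ 1  -4  -2   1  |   8 ]
  [ 0   0  -1   0  |  -6 ]
  [ 0   0   0  -1  |   0 ]
R1 <-> R2
  [ 1  -4  -2   1  |   8 ]
  [ 0   1   0   0  |  -6 ]
  [ 0   0  -1   0  |  -6 ]
  [ 0   0   0  -1  |   0 ]
R3 -> -1·R3
  [ 1  -4  -2   1  |   8 ]
  [ 0   1   0   0  |  -6 ]
  [ 0   0   1   0  |   6 ]
  [ 0   0   0  -1  |   0 ]
R4 -> -1·R4
  [ 1  -4  -2  1  |   8 ]
  [ 0   1   0  0  |  -6 ]
  [ 0   0   1  0  |   6 ]
  [ 0   0   0  1  |   0 ]
R1 -> R1 − R4
  [ 1  -4  -2  0  |   8 ]
  [ 0   1   0  0  |  -6 ]
  [ 0   0   1  0  |   6 ]
  [ 0   0   0  1  |   0 ]
R1 -> R1 + 2·R3
  [ 1  -4  0  0  |  20 ]
  [ 0   1  0  0  |  -6 ]
  [ 0   0  1  0  |   6 ]
  [ 0   0  0  1  |   0 ]
R1 -> R1 + 4·R2
  [ 1  0  0  0  |  -4 ]
  [ 0  1  0  0  |  -6 ]
  [ 0  0  1  0  |   6 ]
  [ 0  0  0  1  |   0 ]
Reading off the last column: a = -4, b = -6, c = 6, d = 0.

(-4, -6, 6, 0)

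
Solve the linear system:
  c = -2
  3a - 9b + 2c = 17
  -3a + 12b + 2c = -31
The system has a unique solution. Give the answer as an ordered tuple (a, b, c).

Form the augmented matrix and row-reduce:
  [  0   0  1  |   -2 ]
  [  3  -9  2  |   17 ]
  [ -3  12  2  |  -31 ]
Swap R1 and R2.
  [  3  -9  2  |   17 ]
  [  0   0  1  |   -2 ]
  [ -3  12  2  |  -31 ]
Multiply R1 by 1/3.
  [  1  -3  2/3  |  17/3 ]
  [  0   0    1  |    -2 ]
  [ -3  12    2  |   -31 ]
Add 3 times R1 to R3.
  [ 1  -3  2/3  |  17/3 ]
  [ 0   0    1  |    -2 ]
  [ 0   3    4  |   -14 ]
Swap R2 and R3.
  [ 1  -3  2/3  |  17/3 ]
  [ 0   3    4  |   -14 ]
  [ 0   0    1  |    -2 ]
Multiply R2 by 1/3.
  [ 1  -3  2/3  |   17/3 ]
  [ 0   1  4/3  |  -14/3 ]
  [ 0   0    1  |     -2 ]
Subtract 4/3 times R3 from R2.
  [ 1  -3  2/3  |  17/3 ]
  [ 0   1    0  |    -2 ]
  [ 0   0    1  |    -2 ]
Subtract 2/3 times R3 from R1.
  [ 1  -3  0  |   7 ]
  [ 0   1  0  |  -2 ]
  [ 0   0  1  |  -2 ]
Add 3 times R2 to R1.
  [ 1  0  0  |   1 ]
  [ 0  1  0  |  -2 ]
  [ 0  0  1  |  -2 ]
Reading off the last column: a = 1, b = -2, c = -2.

(1, -2, -2)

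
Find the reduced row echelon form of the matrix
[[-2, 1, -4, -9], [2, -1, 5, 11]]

ρ1 ← -1/2·ρ1
  [ 1  -1/2  2  9/2 ]
  [ 2    -1  5   11 ]
ρ2 ← ρ2 − 2·ρ1
  [ 1  -1/2  2  9/2 ]
  [ 0     0  1    2 ]
ρ1 ← ρ1 − 2·ρ2
  [ 1  -1/2  0  1/2 ]
  [ 0     0  1    2 ]

[[1, -1/2, 0, 1/2], [0, 0, 1, 2]]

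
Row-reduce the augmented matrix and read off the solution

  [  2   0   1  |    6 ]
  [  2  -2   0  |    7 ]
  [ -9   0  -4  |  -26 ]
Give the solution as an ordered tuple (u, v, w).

(2, -3/2, 2)

R1 -> 1/2·R1
R2 -> R2 − 2·R1
R3 -> R3 + 9·R1
R2 -> -1/2·R2
R3 -> 2·R3
R2 -> R2 − 1/2·R3
R1 -> R1 − 1/2·R3
Reading off the last column: u = 2, v = -3/2, w = 2.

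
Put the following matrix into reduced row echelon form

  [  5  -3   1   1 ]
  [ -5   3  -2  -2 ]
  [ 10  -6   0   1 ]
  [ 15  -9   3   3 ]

[[1, -3/5, 0, 0], [0, 0, 1, 0], [0, 0, 0, 1], [0, 0, 0, 0]]

R1 := 1/5·R1
  [  1  -3/5  1/5  1/5 ]
  [ -5     3   -2   -2 ]
  [ 10    -6    0    1 ]
  [ 15    -9    3    3 ]
R2 := R2 + 5·R1
  [  1  -3/5  1/5  1/5 ]
  [  0     0   -1   -1 ]
  [ 10    -6    0    1 ]
  [ 15    -9    3    3 ]
R3 := R3 − 10·R1
  [  1  -3/5  1/5  1/5 ]
  [  0     0   -1   -1 ]
  [  0     0   -2   -1 ]
  [ 15    -9    3    3 ]
R4 := R4 − 15·R1
  [ 1  -3/5  1/5  1/5 ]
  [ 0     0   -1   -1 ]
  [ 0     0   -2   -1 ]
  [ 0     0    0    0 ]
R2 := -1·R2
  [ 1  -3/5  1/5  1/5 ]
  [ 0     0    1    1 ]
  [ 0     0   -2   -1 ]
  [ 0     0    0    0 ]
R3 := R3 + 2·R2
  [ 1  -3/5  1/5  1/5 ]
  [ 0     0    1    1 ]
  [ 0     0    0    1 ]
  [ 0     0    0    0 ]
R2 := R2 − R3
  [ 1  -3/5  1/5  1/5 ]
  [ 0     0    1    0 ]
  [ 0     0    0    1 ]
  [ 0     0    0    0 ]
R1 := R1 − 1/5·R3
  [ 1  -3/5  1/5  0 ]
  [ 0     0    1  0 ]
  [ 0     0    0  1 ]
  [ 0     0    0  0 ]
R1 := R1 − 1/5·R2
  [ 1  -3/5  0  0 ]
  [ 0     0  1  0 ]
  [ 0     0  0  1 ]
  [ 0     0  0  0 ]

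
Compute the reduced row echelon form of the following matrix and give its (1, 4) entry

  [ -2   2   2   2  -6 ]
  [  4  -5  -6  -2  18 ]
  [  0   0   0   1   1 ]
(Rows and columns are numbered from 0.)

Multiply R1 by -1/2.
  [ 1  -1  -1  -1   3 ]
  [ 4  -5  -6  -2  18 ]
  [ 0   0   0   1   1 ]
Subtract 4 times R1 from R2.
  [ 1  -1  -1  -1  3 ]
  [ 0  -1  -2   2  6 ]
  [ 0   0   0   1  1 ]
Multiply R2 by -1.
  [ 1  -1  -1  -1   3 ]
  [ 0   1   2  -2  -6 ]
  [ 0   0   0   1   1 ]
Add 2 times R3 to R2.
  [ 1  -1  -1  -1   3 ]
  [ 0   1   2   0  -4 ]
  [ 0   0   0   1   1 ]
Add R3 to R1.
  [ 1  -1  -1  0   4 ]
  [ 0   1   2  0  -4 ]
  [ 0   0   0  1   1 ]
Add R2 to R1.
  [ 1  0  1  0   0 ]
  [ 0  1  2  0  -4 ]
  [ 0  0  0  1   1 ]

-4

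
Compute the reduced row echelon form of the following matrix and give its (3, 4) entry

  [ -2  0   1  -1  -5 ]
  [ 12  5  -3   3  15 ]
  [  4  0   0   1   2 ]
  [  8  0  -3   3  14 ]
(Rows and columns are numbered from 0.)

ρ1 -> -1/2·ρ1
ρ2 -> ρ2 − 12·ρ1
ρ3 -> ρ3 − 4·ρ1
ρ4 -> ρ4 − 8·ρ1
ρ2 -> 1/5·ρ2
ρ3 -> 1/2·ρ3
ρ4 -> ρ4 − ρ3
ρ4 -> -2·ρ4
ρ3 -> ρ3 + 1/2·ρ4
ρ2 -> ρ2 + 3/5·ρ4
ρ1 -> ρ1 − 1/2·ρ4
ρ2 -> ρ2 − 3/5·ρ3
ρ1 -> ρ1 + 1/2·ρ3

4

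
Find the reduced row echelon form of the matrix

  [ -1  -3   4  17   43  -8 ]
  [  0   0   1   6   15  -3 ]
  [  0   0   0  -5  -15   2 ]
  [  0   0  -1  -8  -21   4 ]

R1 := -1·R1
R4 := R4 + R2
R3 := -1/5·R3
R4 := R4 + 2·R3
R4 := 5·R4
R3 := R3 + 2/5·R4
R2 := R2 + 3·R4
R1 := R1 − 8·R4
R2 := R2 − 6·R3
R1 := R1 + 17·R3
R1 := R1 + 4·R2

[[1, 3, 0, 0, -4, 0], [0, 0, 1, 0, -3, 0], [0, 0, 0, 1, 3, 0], [0, 0, 0, 0, 0, 1]]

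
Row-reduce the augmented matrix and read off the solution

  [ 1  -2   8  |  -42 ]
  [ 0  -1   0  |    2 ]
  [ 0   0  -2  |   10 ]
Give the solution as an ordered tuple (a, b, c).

R2 := -1·R2
R3 := -1/2·R3
R1 := R1 − 8·R3
R1 := R1 + 2·R2
Reading off the last column: a = -6, b = -2, c = -5.

(-6, -2, -5)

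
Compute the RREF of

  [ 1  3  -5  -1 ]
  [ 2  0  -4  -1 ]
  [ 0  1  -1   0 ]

[[1, 0, -2, 0], [0, 1, -1, 0], [0, 0, 0, 1]]

R2 ← R2 − 2·R1
  [ 1   3  -5  -1 ]
  [ 0  -6   6   1 ]
  [ 0   1  -1   0 ]
R2 ← -1/6·R2
  [ 1  3  -5    -1 ]
  [ 0  1  -1  -1/6 ]
  [ 0  1  -1     0 ]
R3 ← R3 − R2
  [ 1  3  -5    -1 ]
  [ 0  1  -1  -1/6 ]
  [ 0  0   0   1/6 ]
R3 ← 6·R3
  [ 1  3  -5    -1 ]
  [ 0  1  -1  -1/6 ]
  [ 0  0   0     1 ]
R2 ← R2 + 1/6·R3
  [ 1  3  -5  -1 ]
  [ 0  1  -1   0 ]
  [ 0  0   0   1 ]
R1 ← R1 + R3
  [ 1  3  -5  0 ]
  [ 0  1  -1  0 ]
  [ 0  0   0  1 ]
R1 ← R1 − 3·R2
  [ 1  0  -2  0 ]
  [ 0  1  -1  0 ]
  [ 0  0   0  1 ]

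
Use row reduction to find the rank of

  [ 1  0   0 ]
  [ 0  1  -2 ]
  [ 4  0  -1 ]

rank = 3

r3 -> r3 − 4·r1
  [ 1  0   0 ]
  [ 0  1  -2 ]
  [ 0  0  -1 ]
r3 -> -1·r3
  [ 1  0   0 ]
  [ 0  1  -2 ]
  [ 0  0   1 ]
r2 -> r2 + 2·r3
  [ 1  0  0 ]
  [ 0  1  0 ]
  [ 0  0  1 ]
The reduced form has 3 nonzero rows.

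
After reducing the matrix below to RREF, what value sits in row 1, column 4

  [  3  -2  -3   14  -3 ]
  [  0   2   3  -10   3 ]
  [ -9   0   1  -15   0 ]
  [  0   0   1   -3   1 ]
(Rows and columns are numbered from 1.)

4/3

R1 -> 1/3·R1
R3 -> R3 + 9·R1
R2 -> 1/2·R2
R3 -> R3 + 6·R2
R4 -> R4 − R3
R2 -> R2 − 3/2·R4
R1 -> R1 + R4
R2 -> R2 − 3/2·R3
R1 -> R1 + R3
R1 -> R1 + 2/3·R2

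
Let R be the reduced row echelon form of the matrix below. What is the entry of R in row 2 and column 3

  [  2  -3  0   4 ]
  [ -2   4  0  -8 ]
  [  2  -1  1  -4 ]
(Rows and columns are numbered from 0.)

ρ1 → 1/2·ρ1
  [  1  -3/2  0   2 ]
  [ -2     4  0  -8 ]
  [  2    -1  1  -4 ]
ρ2 → ρ2 + 2·ρ1
  [ 1  -3/2  0   2 ]
  [ 0     1  0  -4 ]
  [ 2    -1  1  -4 ]
ρ3 → ρ3 − 2·ρ1
  [ 1  -3/2  0   2 ]
  [ 0     1  0  -4 ]
  [ 0     2  1  -8 ]
ρ3 → ρ3 − 2·ρ2
  [ 1  -3/2  0   2 ]
  [ 0     1  0  -4 ]
  [ 0     0  1   0 ]
ρ1 → ρ1 + 3/2·ρ2
  [ 1  0  0  -4 ]
  [ 0  1  0  -4 ]
  [ 0  0  1   0 ]

0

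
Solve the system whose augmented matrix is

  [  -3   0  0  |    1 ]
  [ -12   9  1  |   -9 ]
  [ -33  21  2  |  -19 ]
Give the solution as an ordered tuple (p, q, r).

r1 := -1/3·r1
r2 := r2 + 12·r1
r3 := r3 + 33·r1
r2 := 1/9·r2
r3 := r3 − 21·r2
r3 := -3·r3
r2 := r2 − 1/9·r3
Reading off the last column: p = -1/3, q = -4/3, r = -1.

(-1/3, -4/3, -1)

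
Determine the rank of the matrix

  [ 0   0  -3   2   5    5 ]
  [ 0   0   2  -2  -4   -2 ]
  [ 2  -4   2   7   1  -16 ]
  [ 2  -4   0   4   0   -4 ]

r1 <=> r3
  [ 2  -4   2   7   1  -16 ]
  [ 0   0   2  -2  -4   -2 ]
  [ 0   0  -3   2   5    5 ]
  [ 2  -4   0   4   0   -4 ]
r1 ← 1/2·r1
  [ 1  -2   1  7/2  1/2  -8 ]
  [ 0   0   2   -2   -4  -2 ]
  [ 0   0  -3    2    5   5 ]
  [ 2  -4   0    4    0  -4 ]
r4 ← r4 − 2·r1
  [ 1  -2   1  7/2  1/2  -8 ]
  [ 0   0   2   -2   -4  -2 ]
  [ 0   0  -3    2    5   5 ]
  [ 0   0  -2   -3   -1  12 ]
r2 ← 1/2·r2
  [ 1  -2   1  7/2  1/2  -8 ]
  [ 0   0   1   -1   -2  -1 ]
  [ 0   0  -3    2    5   5 ]
  [ 0   0  -2   -3   -1  12 ]
r3 ← r3 + 3·r2
  [ 1  -2   1  7/2  1/2  -8 ]
  [ 0   0   1   -1   -2  -1 ]
  [ 0   0   0   -1   -1   2 ]
  [ 0   0  -2   -3   -1  12 ]
r4 ← r4 + 2·r2
  [ 1  -2  1  7/2  1/2  -8 ]
  [ 0   0  1   -1   -2  -1 ]
  [ 0   0  0   -1   -1   2 ]
  [ 0   0  0   -5   -5  10 ]
r3 ← -1·r3
  [ 1  -2  1  7/2  1/2  -8 ]
  [ 0   0  1   -1   -2  -1 ]
  [ 0   0  0    1    1  -2 ]
  [ 0   0  0   -5   -5  10 ]
r4 ← r4 + 5·r3
  [ 1  -2  1  7/2  1/2  -8 ]
  [ 0   0  1   -1   -2  -1 ]
  [ 0   0  0    1    1  -2 ]
  [ 0   0  0    0    0   0 ]
r2 ← r2 + r3
  [ 1  -2  1  7/2  1/2  -8 ]
  [ 0   0  1    0   -1  -3 ]
  [ 0   0  0    1    1  -2 ]
  [ 0   0  0    0    0   0 ]
r1 ← r1 − 7/2·r3
  [ 1  -2  1  0  -3  -1 ]
  [ 0   0  1  0  -1  -3 ]
  [ 0   0  0  1   1  -2 ]
  [ 0   0  0  0   0   0 ]
r1 ← r1 − r2
  [ 1  -2  0  0  -2   2 ]
  [ 0   0  1  0  -1  -3 ]
  [ 0   0  0  1   1  -2 ]
  [ 0   0  0  0   0   0 ]
The reduced form has 3 nonzero rows.

rank = 3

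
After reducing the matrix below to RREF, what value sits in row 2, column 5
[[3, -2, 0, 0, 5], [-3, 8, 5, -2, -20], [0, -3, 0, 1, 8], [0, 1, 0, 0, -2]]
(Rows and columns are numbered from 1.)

R1 -> 1/3·R1
  [  1  -2/3  0   0  5/3 ]
  [ -3     8  5  -2  -20 ]
  [  0    -3  0   1    8 ]
  [  0     1  0   0   -2 ]
R2 -> R2 + 3·R1
  [ 1  -2/3  0   0  5/3 ]
  [ 0     6  5  -2  -15 ]
  [ 0    -3  0   1    8 ]
  [ 0     1  0   0   -2 ]
R2 -> 1/6·R2
  [ 1  -2/3    0     0   5/3 ]
  [ 0     1  5/6  -1/3  -5/2 ]
  [ 0    -3    0     1     8 ]
  [ 0     1    0     0    -2 ]
R3 -> R3 + 3·R2
  [ 1  -2/3    0     0   5/3 ]
  [ 0     1  5/6  -1/3  -5/2 ]
  [ 0     0  5/2     0   1/2 ]
  [ 0     1    0     0    -2 ]
R4 -> R4 − R2
  [ 1  -2/3     0     0   5/3 ]
  [ 0     1   5/6  -1/3  -5/2 ]
  [ 0     0   5/2     0   1/2 ]
  [ 0     0  -5/6   1/3   1/2 ]
R3 -> 2/5·R3
  [ 1  -2/3     0     0   5/3 ]
  [ 0     1   5/6  -1/3  -5/2 ]
  [ 0     0     1     0   1/5 ]
  [ 0     0  -5/6   1/3   1/2 ]
R4 -> R4 + 5/6·R3
  [ 1  -2/3    0     0   5/3 ]
  [ 0     1  5/6  -1/3  -5/2 ]
  [ 0     0    1     0   1/5 ]
  [ 0     0    0   1/3   2/3 ]
R4 -> 3·R4
  [ 1  -2/3    0     0   5/3 ]
  [ 0     1  5/6  -1/3  -5/2 ]
  [ 0     0    1     0   1/5 ]
  [ 0     0    0     1     2 ]
R2 -> R2 + 1/3·R4
  [ 1  -2/3    0  0    5/3 ]
  [ 0     1  5/6  0  -11/6 ]
  [ 0     0    1  0    1/5 ]
  [ 0     0    0  1      2 ]
R2 -> R2 − 5/6·R3
  [ 1  -2/3  0  0  5/3 ]
  [ 0     1  0  0   -2 ]
  [ 0     0  1  0  1/5 ]
  [ 0     0  0  1    2 ]
R1 -> R1 + 2/3·R2
  [ 1  0  0  0  1/3 ]
  [ 0  1  0  0   -2 ]
  [ 0  0  1  0  1/5 ]
  [ 0  0  0  1    2 ]

-2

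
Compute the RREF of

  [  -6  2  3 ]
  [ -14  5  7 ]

R1 ← -1/6·R1
  [   1  -1/3  -1/2 ]
  [ -14     5     7 ]
R2 ← R2 + 14·R1
  [ 1  -1/3  -1/2 ]
  [ 0   1/3     0 ]
R2 ← 3·R2
  [ 1  -1/3  -1/2 ]
  [ 0     1     0 ]
R1 ← R1 + 1/3·R2
  [ 1  0  -1/2 ]
  [ 0  1     0 ]

[[1, 0, -1/2], [0, 1, 0]]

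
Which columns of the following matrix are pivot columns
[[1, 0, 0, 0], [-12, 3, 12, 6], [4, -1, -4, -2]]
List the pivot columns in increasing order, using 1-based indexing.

Add 12 times r1 to r2.
Subtract 4 times r1 from r3.
Multiply r2 by 1/3.
Add r2 to r3.
Pivot columns are the columns containing a leading 1.

1, 2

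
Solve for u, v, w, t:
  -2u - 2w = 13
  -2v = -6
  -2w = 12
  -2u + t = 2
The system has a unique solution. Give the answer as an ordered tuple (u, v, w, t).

Form the augmented matrix and row-reduce:
  [ -2   0  -2  0  |  13 ]
  [  0  -2   0  0  |  -6 ]
  [  0   0  -2  0  |  12 ]
  [ -2   0   0  1  |   2 ]
Multiply r1 by -1/2.
  [  1   0   1  0  |  -13/2 ]
  [  0  -2   0  0  |     -6 ]
  [  0   0  -2  0  |     12 ]
  [ -2   0   0  1  |      2 ]
Add 2 times r1 to r4.
  [ 1   0   1  0  |  -13/2 ]
  [ 0  -2   0  0  |     -6 ]
  [ 0   0  -2  0  |     12 ]
  [ 0   0   2  1  |    -11 ]
Multiply r2 by -1/2.
  [ 1  0   1  0  |  -13/2 ]
  [ 0  1   0  0  |      3 ]
  [ 0  0  -2  0  |     12 ]
  [ 0  0   2  1  |    -11 ]
Multiply r3 by -1/2.
  [ 1  0  1  0  |  -13/2 ]
  [ 0  1  0  0  |      3 ]
  [ 0  0  1  0  |     -6 ]
  [ 0  0  2  1  |    -11 ]
Subtract 2 times r3 from r4.
  [ 1  0  1  0  |  -13/2 ]
  [ 0  1  0  0  |      3 ]
  [ 0  0  1  0  |     -6 ]
  [ 0  0  0  1  |      1 ]
Subtract r3 from r1.
  [ 1  0  0  0  |  -1/2 ]
  [ 0  1  0  0  |     3 ]
  [ 0  0  1  0  |    -6 ]
  [ 0  0  0  1  |     1 ]
Reading off the last column: u = -1/2, v = 3, w = -6, t = 1.

(-1/2, 3, -6, 1)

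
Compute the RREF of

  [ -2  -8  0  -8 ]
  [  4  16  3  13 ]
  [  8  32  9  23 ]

[[1, 4, 0, 4], [0, 0, 1, -1], [0, 0, 0, 0]]

ρ1 → -1/2·ρ1
  [ 1   4  0   4 ]
  [ 4  16  3  13 ]
  [ 8  32  9  23 ]
ρ2 → ρ2 − 4·ρ1
  [ 1   4  0   4 ]
  [ 0   0  3  -3 ]
  [ 8  32  9  23 ]
ρ3 → ρ3 − 8·ρ1
  [ 1  4  0   4 ]
  [ 0  0  3  -3 ]
  [ 0  0  9  -9 ]
ρ2 → 1/3·ρ2
  [ 1  4  0   4 ]
  [ 0  0  1  -1 ]
  [ 0  0  9  -9 ]
ρ3 → ρ3 − 9·ρ2
  [ 1  4  0   4 ]
  [ 0  0  1  -1 ]
  [ 0  0  0   0 ]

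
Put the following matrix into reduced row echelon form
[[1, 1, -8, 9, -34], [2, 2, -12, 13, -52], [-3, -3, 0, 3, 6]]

[[1, 1, 0, -1, -2], [0, 0, 1, -5/4, 4], [0, 0, 0, 0, 0]]

R2 → R2 − 2·R1
R3 → R3 + 3·R1
R2 → 1/4·R2
R3 → R3 + 24·R2
R1 → R1 + 8·R2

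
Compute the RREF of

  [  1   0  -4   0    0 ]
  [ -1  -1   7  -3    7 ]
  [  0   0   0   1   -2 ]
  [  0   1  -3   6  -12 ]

R2 ← R2 + R1
  [ 1   0  -4   0    0 ]
  [ 0  -1   3  -3    7 ]
  [ 0   0   0   1   -2 ]
  [ 0   1  -3   6  -12 ]
R2 ← -1·R2
  [ 1  0  -4  0    0 ]
  [ 0  1  -3  3   -7 ]
  [ 0  0   0  1   -2 ]
  [ 0  1  -3  6  -12 ]
R4 ← R4 − R2
  [ 1  0  -4  0   0 ]
  [ 0  1  -3  3  -7 ]
  [ 0  0   0  1  -2 ]
  [ 0  0   0  3  -5 ]
R4 ← R4 − 3·R3
  [ 1  0  -4  0   0 ]
  [ 0  1  -3  3  -7 ]
  [ 0  0   0  1  -2 ]
  [ 0  0   0  0   1 ]
R3 ← R3 + 2·R4
  [ 1  0  -4  0   0 ]
  [ 0  1  -3  3  -7 ]
  [ 0  0   0  1   0 ]
  [ 0  0   0  0   1 ]
R2 ← R2 + 7·R4
  [ 1  0  -4  0  0 ]
  [ 0  1  -3  3  0 ]
  [ 0  0   0  1  0 ]
  [ 0  0   0  0  1 ]
R2 ← R2 − 3·R3
  [ 1  0  -4  0  0 ]
  [ 0  1  -3  0  0 ]
  [ 0  0   0  1  0 ]
  [ 0  0   0  0  1 ]

[[1, 0, -4, 0, 0], [0, 1, -3, 0, 0], [0, 0, 0, 1, 0], [0, 0, 0, 0, 1]]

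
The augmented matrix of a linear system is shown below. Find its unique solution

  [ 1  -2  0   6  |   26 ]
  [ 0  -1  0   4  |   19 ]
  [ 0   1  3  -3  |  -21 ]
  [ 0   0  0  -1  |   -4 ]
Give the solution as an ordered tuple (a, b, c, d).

(-4, -3, -2, 4)

R2 → -1·R2
R3 → R3 − R2
R3 → 1/3·R3
R4 → -1·R4
R3 → R3 − 1/3·R4
R2 → R2 + 4·R4
R1 → R1 − 6·R4
R1 → R1 + 2·R2
Reading off the last column: a = -4, b = -3, c = -2, d = 4.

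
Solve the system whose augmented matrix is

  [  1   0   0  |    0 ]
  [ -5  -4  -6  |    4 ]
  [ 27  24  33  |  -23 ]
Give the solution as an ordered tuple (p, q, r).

(0, -1/2, -1/3)

r2 → r2 + 5·r1
  [  1   0   0  |    0 ]
  [  0  -4  -6  |    4 ]
  [ 27  24  33  |  -23 ]
r3 → r3 − 27·r1
  [ 1   0   0  |    0 ]
  [ 0  -4  -6  |    4 ]
  [ 0  24  33  |  -23 ]
r2 → -1/4·r2
  [ 1   0    0  |    0 ]
  [ 0   1  3/2  |   -1 ]
  [ 0  24   33  |  -23 ]
r3 → r3 − 24·r2
  [ 1  0    0  |   0 ]
  [ 0  1  3/2  |  -1 ]
  [ 0  0   -3  |   1 ]
r3 → -1/3·r3
  [ 1  0    0  |     0 ]
  [ 0  1  3/2  |    -1 ]
  [ 0  0    1  |  -1/3 ]
r2 → r2 − 3/2·r3
  [ 1  0  0  |     0 ]
  [ 0  1  0  |  -1/2 ]
  [ 0  0  1  |  -1/3 ]
Reading off the last column: p = 0, q = -1/2, r = -1/3.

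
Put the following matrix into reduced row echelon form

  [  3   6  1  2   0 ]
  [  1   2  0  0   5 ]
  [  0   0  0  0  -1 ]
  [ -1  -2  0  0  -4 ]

[[1, 2, 0, 0, 0], [0, 0, 1, 2, 0], [0, 0, 0, 0, 1], [0, 0, 0, 0, 0]]

R1 → 1/3·R1
  [  1   2  1/3  2/3   0 ]
  [  1   2    0    0   5 ]
  [  0   0    0    0  -1 ]
  [ -1  -2    0    0  -4 ]
R2 → R2 − R1
  [  1   2   1/3   2/3   0 ]
  [  0   0  -1/3  -2/3   5 ]
  [  0   0     0     0  -1 ]
  [ -1  -2     0     0  -4 ]
R4 → R4 + R1
  [ 1  2   1/3   2/3   0 ]
  [ 0  0  -1/3  -2/3   5 ]
  [ 0  0     0     0  -1 ]
  [ 0  0   1/3   2/3  -4 ]
R2 → -3·R2
  [ 1  2  1/3  2/3    0 ]
  [ 0  0    1    2  -15 ]
  [ 0  0    0    0   -1 ]
  [ 0  0  1/3  2/3   -4 ]
R4 → R4 − 1/3·R2
  [ 1  2  1/3  2/3    0 ]
  [ 0  0    1    2  -15 ]
  [ 0  0    0    0   -1 ]
  [ 0  0    0    0    1 ]
R3 → -1·R3
  [ 1  2  1/3  2/3    0 ]
  [ 0  0    1    2  -15 ]
  [ 0  0    0    0    1 ]
  [ 0  0    0    0    1 ]
R4 → R4 − R3
  [ 1  2  1/3  2/3    0 ]
  [ 0  0    1    2  -15 ]
  [ 0  0    0    0    1 ]
  [ 0  0    0    0    0 ]
R2 → R2 + 15·R3
  [ 1  2  1/3  2/3  0 ]
  [ 0  0    1    2  0 ]
  [ 0  0    0    0  1 ]
  [ 0  0    0    0  0 ]
R1 → R1 − 1/3·R2
  [ 1  2  0  0  0 ]
  [ 0  0  1  2  0 ]
  [ 0  0  0  0  1 ]
  [ 0  0  0  0  0 ]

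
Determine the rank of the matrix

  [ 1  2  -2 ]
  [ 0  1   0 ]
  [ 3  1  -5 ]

R3 -> R3 − 3·R1
  [ 1   2  -2 ]
  [ 0   1   0 ]
  [ 0  -5   1 ]
R3 -> R3 + 5·R2
  [ 1  2  -2 ]
  [ 0  1   0 ]
  [ 0  0   1 ]
R1 -> R1 + 2·R3
  [ 1  2  0 ]
  [ 0  1  0 ]
  [ 0  0  1 ]
R1 -> R1 − 2·R2
  [ 1  0  0 ]
  [ 0  1  0 ]
  [ 0  0  1 ]
The reduced form has 3 nonzero rows.

rank = 3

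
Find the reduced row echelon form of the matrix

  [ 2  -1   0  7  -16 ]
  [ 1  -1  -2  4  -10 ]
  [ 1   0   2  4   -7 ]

Multiply R1 by 1/2.
  [ 1  -1/2   0  7/2   -8 ]
  [ 1    -1  -2    4  -10 ]
  [ 1     0   2    4   -7 ]
Subtract R1 from R2.
  [ 1  -1/2   0  7/2  -8 ]
  [ 0  -1/2  -2  1/2  -2 ]
  [ 1     0   2    4  -7 ]
Subtract R1 from R3.
  [ 1  -1/2   0  7/2  -8 ]
  [ 0  -1/2  -2  1/2  -2 ]
  [ 0   1/2   2  1/2   1 ]
Multiply R2 by -2.
  [ 1  -1/2  0  7/2  -8 ]
  [ 0     1  4   -1   4 ]
  [ 0   1/2  2  1/2   1 ]
Subtract 1/2 times R2 from R3.
  [ 1  -1/2  0  7/2  -8 ]
  [ 0     1  4   -1   4 ]
  [ 0     0  0    1  -1 ]
Add R3 to R2.
  [ 1  -1/2  0  7/2  -8 ]
  [ 0     1  4    0   3 ]
  [ 0     0  0    1  -1 ]
Subtract 7/2 times R3 from R1.
  [ 1  -1/2  0  0  -9/2 ]
  [ 0     1  4  0     3 ]
  [ 0     0  0  1    -1 ]
Add 1/2 times R2 to R1.
  [ 1  0  2  0  -3 ]
  [ 0  1  4  0   3 ]
  [ 0  0  0  1  -1 ]

[[1, 0, 2, 0, -3], [0, 1, 4, 0, 3], [0, 0, 0, 1, -1]]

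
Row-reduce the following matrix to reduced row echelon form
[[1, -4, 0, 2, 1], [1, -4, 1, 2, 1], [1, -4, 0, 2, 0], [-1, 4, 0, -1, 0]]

r2 -> r2 − r1
  [  1  -4  0   2  1 ]
  [  0   0  1   0  0 ]
  [  1  -4  0   2  0 ]
  [ -1   4  0  -1  0 ]
r3 -> r3 − r1
  [  1  -4  0   2   1 ]
  [  0   0  1   0   0 ]
  [  0   0  0   0  -1 ]
  [ -1   4  0  -1   0 ]
r4 -> r4 + r1
  [ 1  -4  0  2   1 ]
  [ 0   0  1  0   0 ]
  [ 0   0  0  0  -1 ]
  [ 0   0  0  1   1 ]
r3 ↔ r4
  [ 1  -4  0  2   1 ]
  [ 0   0  1  0   0 ]
  [ 0   0  0  1   1 ]
  [ 0   0  0  0  -1 ]
r4 -> -1·r4
  [ 1  -4  0  2  1 ]
  [ 0   0  1  0  0 ]
  [ 0   0  0  1  1 ]
  [ 0   0  0  0  1 ]
r3 -> r3 − r4
  [ 1  -4  0  2  1 ]
  [ 0   0  1  0  0 ]
  [ 0   0  0  1  0 ]
  [ 0   0  0  0  1 ]
r1 -> r1 − r4
  [ 1  -4  0  2  0 ]
  [ 0   0  1  0  0 ]
  [ 0   0  0  1  0 ]
  [ 0   0  0  0  1 ]
r1 -> r1 − 2·r3
  [ 1  -4  0  0  0 ]
  [ 0   0  1  0  0 ]
  [ 0   0  0  1  0 ]
  [ 0   0  0  0  1 ]

[[1, -4, 0, 0, 0], [0, 0, 1, 0, 0], [0, 0, 0, 1, 0], [0, 0, 0, 0, 1]]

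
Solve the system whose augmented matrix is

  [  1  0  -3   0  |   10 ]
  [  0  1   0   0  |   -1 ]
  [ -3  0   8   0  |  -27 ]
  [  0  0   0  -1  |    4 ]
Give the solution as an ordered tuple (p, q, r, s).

R3 ← R3 + 3·R1
  [ 1  0  -3   0  |  10 ]
  [ 0  1   0   0  |  -1 ]
  [ 0  0  -1   0  |   3 ]
  [ 0  0   0  -1  |   4 ]
R3 ← -1·R3
  [ 1  0  -3   0  |  10 ]
  [ 0  1   0   0  |  -1 ]
  [ 0  0   1   0  |  -3 ]
  [ 0  0   0  -1  |   4 ]
R4 ← -1·R4
  [ 1  0  -3  0  |  10 ]
  [ 0  1   0  0  |  -1 ]
  [ 0  0   1  0  |  -3 ]
  [ 0  0   0  1  |  -4 ]
R1 ← R1 + 3·R3
  [ 1  0  0  0  |   1 ]
  [ 0  1  0  0  |  -1 ]
  [ 0  0  1  0  |  -3 ]
  [ 0  0  0  1  |  -4 ]
Reading off the last column: p = 1, q = -1, r = -3, s = -4.

(1, -1, -3, -4)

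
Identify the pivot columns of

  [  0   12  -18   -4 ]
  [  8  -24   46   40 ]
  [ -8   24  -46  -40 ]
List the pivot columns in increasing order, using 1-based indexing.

ρ1 ↔ ρ2
  [  8  -24   46   40 ]
  [  0   12  -18   -4 ]
  [ -8   24  -46  -40 ]
ρ1 -> 1/8·ρ1
  [  1  -3  23/4    5 ]
  [  0  12   -18   -4 ]
  [ -8  24   -46  -40 ]
ρ3 -> ρ3 + 8·ρ1
  [ 1  -3  23/4   5 ]
  [ 0  12   -18  -4 ]
  [ 0   0     0   0 ]
ρ2 -> 1/12·ρ2
  [ 1  -3  23/4     5 ]
  [ 0   1  -3/2  -1/3 ]
  [ 0   0     0     0 ]
ρ1 -> ρ1 + 3·ρ2
  [ 1  0   5/4     4 ]
  [ 0  1  -3/2  -1/3 ]
  [ 0  0     0     0 ]
Pivot columns are the columns containing a leading 1.

1, 2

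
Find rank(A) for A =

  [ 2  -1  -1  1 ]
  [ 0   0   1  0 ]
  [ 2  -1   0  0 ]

rank = 3

R1 → 1/2·R1
  [ 1  -1/2  -1/2  1/2 ]
  [ 0     0     1    0 ]
  [ 2    -1     0    0 ]
R3 → R3 − 2·R1
  [ 1  -1/2  -1/2  1/2 ]
  [ 0     0     1    0 ]
  [ 0     0     1   -1 ]
R3 → R3 − R2
  [ 1  -1/2  -1/2  1/2 ]
  [ 0     0     1    0 ]
  [ 0     0     0   -1 ]
R3 → -1·R3
  [ 1  -1/2  -1/2  1/2 ]
  [ 0     0     1    0 ]
  [ 0     0     0    1 ]
R1 → R1 − 1/2·R3
  [ 1  -1/2  -1/2  0 ]
  [ 0     0     1  0 ]
  [ 0     0     0  1 ]
R1 → R1 + 1/2·R2
  [ 1  -1/2  0  0 ]
  [ 0     0  1  0 ]
  [ 0     0  0  1 ]
The reduced form has 3 nonzero rows.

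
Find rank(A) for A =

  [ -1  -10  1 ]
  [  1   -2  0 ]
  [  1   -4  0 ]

rank = 3

Multiply R1 by -1.
  [ 1  10  -1 ]
  [ 1  -2   0 ]
  [ 1  -4   0 ]
Subtract R1 from R2.
  [ 1   10  -1 ]
  [ 0  -12   1 ]
  [ 1   -4   0 ]
Subtract R1 from R3.
  [ 1   10  -1 ]
  [ 0  -12   1 ]
  [ 0  -14   1 ]
Multiply R2 by -1/12.
  [ 1   10     -1 ]
  [ 0    1  -1/12 ]
  [ 0  -14      1 ]
Add 14 times R2 to R3.
  [ 1  10     -1 ]
  [ 0   1  -1/12 ]
  [ 0   0   -1/6 ]
Multiply R3 by -6.
  [ 1  10     -1 ]
  [ 0   1  -1/12 ]
  [ 0   0      1 ]
Add 1/12 times R3 to R2.
  [ 1  10  -1 ]
  [ 0   1   0 ]
  [ 0   0   1 ]
Add R3 to R1.
  [ 1  10  0 ]
  [ 0   1  0 ]
  [ 0   0  1 ]
Subtract 10 times R2 from R1.
  [ 1  0  0 ]
  [ 0  1  0 ]
  [ 0  0  1 ]
The reduced form has 3 nonzero rows.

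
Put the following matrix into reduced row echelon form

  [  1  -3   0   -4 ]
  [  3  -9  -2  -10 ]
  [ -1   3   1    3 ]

ρ2 ← ρ2 − 3·ρ1
  [  1  -3   0  -4 ]
  [  0   0  -2   2 ]
  [ -1   3   1   3 ]
ρ3 ← ρ3 + ρ1
  [ 1  -3   0  -4 ]
  [ 0   0  -2   2 ]
  [ 0   0   1  -1 ]
ρ2 ← -1/2·ρ2
  [ 1  -3  0  -4 ]
  [ 0   0  1  -1 ]
  [ 0   0  1  -1 ]
ρ3 ← ρ3 − ρ2
  [ 1  -3  0  -4 ]
  [ 0   0  1  -1 ]
  [ 0   0  0   0 ]

[[1, -3, 0, -4], [0, 0, 1, -1], [0, 0, 0, 0]]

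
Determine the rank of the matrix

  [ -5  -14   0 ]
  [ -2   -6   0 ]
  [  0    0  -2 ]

rank = 3

r1 ← -1/5·r1
  [  1  14/5   0 ]
  [ -2    -6   0 ]
  [  0     0  -2 ]
r2 ← r2 + 2·r1
  [ 1  14/5   0 ]
  [ 0  -2/5   0 ]
  [ 0     0  -2 ]
r2 ← -5/2·r2
  [ 1  14/5   0 ]
  [ 0     1   0 ]
  [ 0     0  -2 ]
r3 ← -1/2·r3
  [ 1  14/5  0 ]
  [ 0     1  0 ]
  [ 0     0  1 ]
r1 ← r1 − 14/5·r2
  [ 1  0  0 ]
  [ 0  1  0 ]
  [ 0  0  1 ]
The reduced form has 3 nonzero rows.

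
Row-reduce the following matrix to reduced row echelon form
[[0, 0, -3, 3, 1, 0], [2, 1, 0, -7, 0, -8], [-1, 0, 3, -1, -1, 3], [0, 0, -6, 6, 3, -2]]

[[1, 0, 0, -2, 0, -3], [0, 1, 0, -3, 0, -2], [0, 0, 1, -1, 0, -2/3], [0, 0, 0, 0, 1, -2]]

R1 <=> R2
R1 := 1/2·R1
R3 := R3 + R1
R2 <=> R3
R2 := 2·R2
R3 := -1/3·R3
R4 := R4 + 6·R3
R3 := R3 + 1/3·R4
R2 := R2 + 2·R4
R2 := R2 − 6·R3
R1 := R1 − 1/2·R2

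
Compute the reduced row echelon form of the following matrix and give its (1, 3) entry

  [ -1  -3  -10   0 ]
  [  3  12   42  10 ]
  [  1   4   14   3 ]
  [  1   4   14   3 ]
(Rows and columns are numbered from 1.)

r1 -> -1·r1
  [ 1   3  10   0 ]
  [ 3  12  42  10 ]
  [ 1   4  14   3 ]
  [ 1   4  14   3 ]
r2 -> r2 − 3·r1
  [ 1  3  10   0 ]
  [ 0  3  12  10 ]
  [ 1  4  14   3 ]
  [ 1  4  14   3 ]
r3 -> r3 − r1
  [ 1  3  10   0 ]
  [ 0  3  12  10 ]
  [ 0  1   4   3 ]
  [ 1  4  14   3 ]
r4 -> r4 − r1
  [ 1  3  10   0 ]
  [ 0  3  12  10 ]
  [ 0  1   4   3 ]
  [ 0  1   4   3 ]
r2 -> 1/3·r2
  [ 1  3  10     0 ]
  [ 0  1   4  10/3 ]
  [ 0  1   4     3 ]
  [ 0  1   4     3 ]
r3 -> r3 − r2
  [ 1  3  10     0 ]
  [ 0  1   4  10/3 ]
  [ 0  0   0  -1/3 ]
  [ 0  1   4     3 ]
r4 -> r4 − r2
  [ 1  3  10     0 ]
  [ 0  1   4  10/3 ]
  [ 0  0   0  -1/3 ]
  [ 0  0   0  -1/3 ]
r3 -> -3·r3
  [ 1  3  10     0 ]
  [ 0  1   4  10/3 ]
  [ 0  0   0     1 ]
  [ 0  0   0  -1/3 ]
r4 -> r4 + 1/3·r3
  [ 1  3  10     0 ]
  [ 0  1   4  10/3 ]
  [ 0  0   0     1 ]
  [ 0  0   0     0 ]
r2 -> r2 − 10/3·r3
  [ 1  3  10  0 ]
  [ 0  1   4  0 ]
  [ 0  0   0  1 ]
  [ 0  0   0  0 ]
r1 -> r1 − 3·r2
  [ 1  0  -2  0 ]
  [ 0  1   4  0 ]
  [ 0  0   0  1 ]
  [ 0  0   0  0 ]

-2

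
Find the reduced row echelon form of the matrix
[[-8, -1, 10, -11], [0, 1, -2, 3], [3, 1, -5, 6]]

Multiply r1 by -1/8.
  [ 1  1/8  -5/4  11/8 ]
  [ 0    1    -2     3 ]
  [ 3    1    -5     6 ]
Subtract 3 times r1 from r3.
  [ 1  1/8  -5/4  11/8 ]
  [ 0    1    -2     3 ]
  [ 0  5/8  -5/4  15/8 ]
Subtract 5/8 times r2 from r3.
  [ 1  1/8  -5/4  11/8 ]
  [ 0    1    -2     3 ]
  [ 0    0     0     0 ]
Subtract 1/8 times r2 from r1.
  [ 1  0  -1  1 ]
  [ 0  1  -2  3 ]
  [ 0  0   0  0 ]

[[1, 0, -1, 1], [0, 1, -2, 3], [0, 0, 0, 0]]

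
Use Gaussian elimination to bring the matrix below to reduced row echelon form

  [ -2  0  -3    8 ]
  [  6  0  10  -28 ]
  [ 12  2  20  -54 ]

[[1, 0, 0, 2], [0, 1, 0, 1], [0, 0, 1, -4]]

Multiply ρ1 by -1/2.
  [  1  0  3/2   -4 ]
  [  6  0   10  -28 ]
  [ 12  2   20  -54 ]
Subtract 6 times ρ1 from ρ2.
  [  1  0  3/2   -4 ]
  [  0  0    1   -4 ]
  [ 12  2   20  -54 ]
Subtract 12 times ρ1 from ρ3.
  [ 1  0  3/2  -4 ]
  [ 0  0    1  -4 ]
  [ 0  2    2  -6 ]
Swap ρ2 and ρ3.
  [ 1  0  3/2  -4 ]
  [ 0  2    2  -6 ]
  [ 0  0    1  -4 ]
Multiply ρ2 by 1/2.
  [ 1  0  3/2  -4 ]
  [ 0  1    1  -3 ]
  [ 0  0    1  -4 ]
Subtract ρ3 from ρ2.
  [ 1  0  3/2  -4 ]
  [ 0  1    0   1 ]
  [ 0  0    1  -4 ]
Subtract 3/2 times ρ3 from ρ1.
  [ 1  0  0   2 ]
  [ 0  1  0   1 ]
  [ 0  0  1  -4 ]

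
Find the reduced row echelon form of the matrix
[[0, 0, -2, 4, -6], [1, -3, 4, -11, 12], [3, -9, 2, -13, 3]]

Swap R1 and R2.
  [ 1  -3   4  -11  12 ]
  [ 0   0  -2    4  -6 ]
  [ 3  -9   2  -13   3 ]
Subtract 3 times R1 from R3.
  [ 1  -3    4  -11   12 ]
  [ 0   0   -2    4   -6 ]
  [ 0   0  -10   20  -33 ]
Multiply R2 by -1/2.
  [ 1  -3    4  -11   12 ]
  [ 0   0    1   -2    3 ]
  [ 0   0  -10   20  -33 ]
Add 10 times R2 to R3.
  [ 1  -3  4  -11  12 ]
  [ 0   0  1   -2   3 ]
  [ 0   0  0    0  -3 ]
Multiply R3 by -1/3.
  [ 1  -3  4  -11  12 ]
  [ 0   0  1   -2   3 ]
  [ 0   0  0    0   1 ]
Subtract 3 times R3 from R2.
  [ 1  -3  4  -11  12 ]
  [ 0   0  1   -2   0 ]
  [ 0   0  0    0   1 ]
Subtract 12 times R3 from R1.
  [ 1  -3  4  -11  0 ]
  [ 0   0  1   -2  0 ]
  [ 0   0  0    0  1 ]
Subtract 4 times R2 from R1.
  [ 1  -3  0  -3  0 ]
  [ 0   0  1  -2  0 ]
  [ 0   0  0   0  1 ]

[[1, -3, 0, -3, 0], [0, 0, 1, -2, 0], [0, 0, 0, 0, 1]]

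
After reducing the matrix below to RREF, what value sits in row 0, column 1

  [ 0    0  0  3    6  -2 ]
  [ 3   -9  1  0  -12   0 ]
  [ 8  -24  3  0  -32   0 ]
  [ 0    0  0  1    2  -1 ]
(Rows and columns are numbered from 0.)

ρ1 <-> ρ2
  [ 3   -9  1  0  -12   0 ]
  [ 0    0  0  3    6  -2 ]
  [ 8  -24  3  0  -32   0 ]
  [ 0    0  0  1    2  -1 ]
ρ1 ← 1/3·ρ1
  [ 1   -3  1/3  0   -4   0 ]
  [ 0    0    0  3    6  -2 ]
  [ 8  -24    3  0  -32   0 ]
  [ 0    0    0  1    2  -1 ]
ρ3 ← ρ3 − 8·ρ1
  [ 1  -3  1/3  0  -4   0 ]
  [ 0   0    0  3   6  -2 ]
  [ 0   0  1/3  0   0   0 ]
  [ 0   0    0  1   2  -1 ]
ρ2 <-> ρ3
  [ 1  -3  1/3  0  -4   0 ]
  [ 0   0  1/3  0   0   0 ]
  [ 0   0    0  3   6  -2 ]
  [ 0   0    0  1   2  -1 ]
ρ2 ← 3·ρ2
  [ 1  -3  1/3  0  -4   0 ]
  [ 0   0    1  0   0   0 ]
  [ 0   0    0  3   6  -2 ]
  [ 0   0    0  1   2  -1 ]
ρ3 ← 1/3·ρ3
  [ 1  -3  1/3  0  -4     0 ]
  [ 0   0    1  0   0     0 ]
  [ 0   0    0  1   2  -2/3 ]
  [ 0   0    0  1   2    -1 ]
ρ4 ← ρ4 − ρ3
  [ 1  -3  1/3  0  -4     0 ]
  [ 0   0    1  0   0     0 ]
  [ 0   0    0  1   2  -2/3 ]
  [ 0   0    0  0   0  -1/3 ]
ρ4 ← -3·ρ4
  [ 1  -3  1/3  0  -4     0 ]
  [ 0   0    1  0   0     0 ]
  [ 0   0    0  1   2  -2/3 ]
  [ 0   0    0  0   0     1 ]
ρ3 ← ρ3 + 2/3·ρ4
  [ 1  -3  1/3  0  -4  0 ]
  [ 0   0    1  0   0  0 ]
  [ 0   0    0  1   2  0 ]
  [ 0   0    0  0   0  1 ]
ρ1 ← ρ1 − 1/3·ρ2
  [ 1  -3  0  0  -4  0 ]
  [ 0   0  1  0   0  0 ]
  [ 0   0  0  1   2  0 ]
  [ 0   0  0  0   0  1 ]

-3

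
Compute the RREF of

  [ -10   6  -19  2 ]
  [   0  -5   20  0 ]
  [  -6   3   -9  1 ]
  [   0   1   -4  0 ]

[[1, 0, -1/2, 0], [0, 1, -4, 0], [0, 0, 0, 1], [0, 0, 0, 0]]

R1 -> -1/10·R1
  [  1  -3/5  19/10  -1/5 ]
  [  0    -5     20     0 ]
  [ -6     3     -9     1 ]
  [  0     1     -4     0 ]
R3 -> R3 + 6·R1
  [ 1  -3/5  19/10  -1/5 ]
  [ 0    -5     20     0 ]
  [ 0  -3/5   12/5  -1/5 ]
  [ 0     1     -4     0 ]
R2 -> -1/5·R2
  [ 1  -3/5  19/10  -1/5 ]
  [ 0     1     -4     0 ]
  [ 0  -3/5   12/5  -1/5 ]
  [ 0     1     -4     0 ]
R3 -> R3 + 3/5·R2
  [ 1  -3/5  19/10  -1/5 ]
  [ 0     1     -4     0 ]
  [ 0     0      0  -1/5 ]
  [ 0     1     -4     0 ]
R4 -> R4 − R2
  [ 1  -3/5  19/10  -1/5 ]
  [ 0     1     -4     0 ]
  [ 0     0      0  -1/5 ]
  [ 0     0      0     0 ]
R3 -> -5·R3
  [ 1  -3/5  19/10  -1/5 ]
  [ 0     1     -4     0 ]
  [ 0     0      0     1 ]
  [ 0     0      0     0 ]
R1 -> R1 + 1/5·R3
  [ 1  -3/5  19/10  0 ]
  [ 0     1     -4  0 ]
  [ 0     0      0  1 ]
  [ 0     0      0  0 ]
R1 -> R1 + 3/5·R2
  [ 1  0  -1/2  0 ]
  [ 0  1    -4  0 ]
  [ 0  0     0  1 ]
  [ 0  0     0  0 ]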